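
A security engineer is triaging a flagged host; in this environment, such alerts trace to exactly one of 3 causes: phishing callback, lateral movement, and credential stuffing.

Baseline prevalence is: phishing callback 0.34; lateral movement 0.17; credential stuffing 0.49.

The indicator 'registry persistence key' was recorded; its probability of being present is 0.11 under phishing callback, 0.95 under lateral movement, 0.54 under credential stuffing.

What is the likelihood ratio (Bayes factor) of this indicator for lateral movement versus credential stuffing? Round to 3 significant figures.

Likelihood of this indicator under each hypothesis:
  lateral movement: 0.95
  credential stuffing: 0.54
Bayes factor = 0.95 / 0.54 ≈ 1.76

1.76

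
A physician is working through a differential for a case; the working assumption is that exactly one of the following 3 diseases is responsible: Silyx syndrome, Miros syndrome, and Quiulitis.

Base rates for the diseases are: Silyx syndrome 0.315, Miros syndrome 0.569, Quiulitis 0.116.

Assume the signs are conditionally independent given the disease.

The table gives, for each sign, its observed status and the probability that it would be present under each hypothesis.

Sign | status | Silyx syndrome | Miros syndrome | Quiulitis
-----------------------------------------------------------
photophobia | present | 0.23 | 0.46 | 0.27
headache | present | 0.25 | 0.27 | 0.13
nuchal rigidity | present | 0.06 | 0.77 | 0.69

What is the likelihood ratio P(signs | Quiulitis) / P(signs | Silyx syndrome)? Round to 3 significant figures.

7.02

Take the product of per-sign likelihoods under each hypothesis, then divide.
  Quiulitis: 0.27 × 0.13 × 0.69 = 0.024219
  Silyx syndrome: 0.23 × 0.25 × 0.06 = 0.00345
Bayes factor = 0.024219 / 0.00345 ≈ 7.02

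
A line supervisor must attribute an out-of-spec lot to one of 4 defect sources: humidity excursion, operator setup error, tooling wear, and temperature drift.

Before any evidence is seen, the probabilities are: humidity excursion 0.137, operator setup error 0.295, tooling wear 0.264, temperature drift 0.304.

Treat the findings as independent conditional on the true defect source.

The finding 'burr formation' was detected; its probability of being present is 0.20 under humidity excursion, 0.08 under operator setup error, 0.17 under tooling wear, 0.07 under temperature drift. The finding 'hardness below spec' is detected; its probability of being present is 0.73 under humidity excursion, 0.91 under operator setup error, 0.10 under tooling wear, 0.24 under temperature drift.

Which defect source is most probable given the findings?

Multiply each prior by the joint likelihood of the evidence pattern:
  humidity excursion: 0.137 × 0.20 × 0.73 = 0.020002
  operator setup error: 0.295 × 0.08 × 0.91 = 0.021476
  tooling wear: 0.264 × 0.17 × 0.10 = 0.004488
  temperature drift: 0.304 × 0.07 × 0.24 = 0.0051072
Normalizing constant Z = 0.020002 + 0.021476 + 0.004488 + 0.0051072 = 0.051073.
P(humidity excursion | evidence) ≈ 0.020002 / 0.051073 ≈ 0.392
P(operator setup error | evidence) ≈ 0.021476 / 0.051073 ≈ 0.420
P(tooling wear | evidence) ≈ 0.004488 / 0.051073 ≈ 0.088
P(temperature drift | evidence) ≈ 0.0051072 / 0.051073 ≈ 0.100
The largest is 0.420, so operator setup error is most probable.

operator setup error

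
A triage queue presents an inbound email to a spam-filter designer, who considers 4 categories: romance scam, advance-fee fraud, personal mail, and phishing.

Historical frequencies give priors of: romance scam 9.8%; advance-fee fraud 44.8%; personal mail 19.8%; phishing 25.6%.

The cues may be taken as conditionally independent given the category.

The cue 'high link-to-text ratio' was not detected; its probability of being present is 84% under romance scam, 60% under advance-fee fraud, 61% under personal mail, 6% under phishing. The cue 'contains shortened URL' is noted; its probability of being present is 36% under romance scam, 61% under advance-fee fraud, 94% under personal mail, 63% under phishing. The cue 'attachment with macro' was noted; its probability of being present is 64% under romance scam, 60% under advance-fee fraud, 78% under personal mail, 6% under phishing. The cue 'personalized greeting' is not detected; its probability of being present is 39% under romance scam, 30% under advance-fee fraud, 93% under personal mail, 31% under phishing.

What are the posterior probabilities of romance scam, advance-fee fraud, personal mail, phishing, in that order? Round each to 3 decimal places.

By Bayes' rule with conditional independence, the unnormalized weight for each hypothesis is prior × ∏ likelihoods (using 1 − P(present | H) for each absent cue):
  romance scam: 0.098 × (1 − 0.84) × 0.36 × 0.64 × (1 − 0.39) = 0.0022037
  advance-fee fraud: 0.448 × (1 − 0.60) × 0.61 × 0.60 × (1 − 0.30) = 0.045911
  personal mail: 0.198 × (1 − 0.61) × 0.94 × 0.78 × (1 − 0.93) = 0.0039632
  phishing: 0.256 × (1 − 0.06) × 0.63 × 0.06 × (1 − 0.31) = 0.0062764
Marginal likelihood of the evidence = 0.058354.
P(romance scam | evidence) = 0.0022037 / 0.058354 ≈ 0.038
P(advance-fee fraud | evidence) = 0.045911 / 0.058354 ≈ 0.787
P(personal mail | evidence) = 0.0039632 / 0.058354 ≈ 0.068
P(phishing | evidence) = 0.0062764 / 0.058354 ≈ 0.108

0.038, 0.787, 0.068, 0.108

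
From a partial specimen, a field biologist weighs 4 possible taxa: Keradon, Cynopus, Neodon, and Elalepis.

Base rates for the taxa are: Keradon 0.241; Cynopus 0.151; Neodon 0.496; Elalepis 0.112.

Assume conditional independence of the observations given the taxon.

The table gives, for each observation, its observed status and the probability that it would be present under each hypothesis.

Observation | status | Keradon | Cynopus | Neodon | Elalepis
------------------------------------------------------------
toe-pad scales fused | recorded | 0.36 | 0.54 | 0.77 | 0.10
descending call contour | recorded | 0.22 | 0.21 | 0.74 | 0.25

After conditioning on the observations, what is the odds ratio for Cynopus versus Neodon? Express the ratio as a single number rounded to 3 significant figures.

Posterior odds equal prior odds times the likelihood ratio; only the two competing hypotheses matter.
  Cynopus: 0.151 × 0.54 × 0.21 = 0.017123
  Neodon: 0.496 × 0.77 × 0.74 = 0.28262
Posterior odds = 0.017123 / 0.28262 ≈ 0.0606.

0.0606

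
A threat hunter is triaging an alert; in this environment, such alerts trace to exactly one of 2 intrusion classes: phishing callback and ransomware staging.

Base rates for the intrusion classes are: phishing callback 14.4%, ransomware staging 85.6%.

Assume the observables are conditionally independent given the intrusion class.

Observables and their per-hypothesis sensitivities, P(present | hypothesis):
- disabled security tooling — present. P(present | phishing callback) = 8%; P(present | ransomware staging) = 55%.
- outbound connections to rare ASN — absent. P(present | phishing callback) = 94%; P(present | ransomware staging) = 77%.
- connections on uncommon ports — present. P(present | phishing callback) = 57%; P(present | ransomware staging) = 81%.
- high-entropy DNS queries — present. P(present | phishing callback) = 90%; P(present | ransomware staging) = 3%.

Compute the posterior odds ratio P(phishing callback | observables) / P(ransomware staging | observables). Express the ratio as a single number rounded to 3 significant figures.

0.135

Posterior odds equal prior odds times the likelihood ratio; only the two competing hypotheses matter (using 1 − P(present | H) for each absent observable).
  phishing callback: 0.144 × 0.08 × (1 − 0.94) × 0.57 × 0.90 = 0.00035459
  ransomware staging: 0.856 × 0.55 × (1 − 0.77) × 0.81 × 0.03 = 0.0026313
Odds(phishing callback : ransomware staging) = 0.00035459 / 0.0026313 ≈ 0.135.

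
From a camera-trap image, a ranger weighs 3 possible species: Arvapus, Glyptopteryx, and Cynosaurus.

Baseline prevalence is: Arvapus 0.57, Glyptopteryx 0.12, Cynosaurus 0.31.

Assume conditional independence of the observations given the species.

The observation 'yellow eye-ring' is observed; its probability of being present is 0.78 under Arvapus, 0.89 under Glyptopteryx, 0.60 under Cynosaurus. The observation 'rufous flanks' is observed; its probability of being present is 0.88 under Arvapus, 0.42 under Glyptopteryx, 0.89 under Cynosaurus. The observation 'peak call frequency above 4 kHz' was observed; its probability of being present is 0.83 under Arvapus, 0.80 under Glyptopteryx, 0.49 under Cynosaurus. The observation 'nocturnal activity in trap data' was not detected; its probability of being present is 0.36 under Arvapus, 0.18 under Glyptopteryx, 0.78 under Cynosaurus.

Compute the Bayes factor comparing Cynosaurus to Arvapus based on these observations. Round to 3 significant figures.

0.158

Take the product of per-observation likelihoods under each hypothesis (using 1 − P(present | H) for each absent observation), then divide.
  Cynosaurus: 0.60 × 0.89 × 0.49 × (1 − 0.78) = 0.057565
  Arvapus: 0.78 × 0.88 × 0.83 × (1 − 0.36) = 0.36462
Bayes factor = 0.057565 / 0.36462 ≈ 0.158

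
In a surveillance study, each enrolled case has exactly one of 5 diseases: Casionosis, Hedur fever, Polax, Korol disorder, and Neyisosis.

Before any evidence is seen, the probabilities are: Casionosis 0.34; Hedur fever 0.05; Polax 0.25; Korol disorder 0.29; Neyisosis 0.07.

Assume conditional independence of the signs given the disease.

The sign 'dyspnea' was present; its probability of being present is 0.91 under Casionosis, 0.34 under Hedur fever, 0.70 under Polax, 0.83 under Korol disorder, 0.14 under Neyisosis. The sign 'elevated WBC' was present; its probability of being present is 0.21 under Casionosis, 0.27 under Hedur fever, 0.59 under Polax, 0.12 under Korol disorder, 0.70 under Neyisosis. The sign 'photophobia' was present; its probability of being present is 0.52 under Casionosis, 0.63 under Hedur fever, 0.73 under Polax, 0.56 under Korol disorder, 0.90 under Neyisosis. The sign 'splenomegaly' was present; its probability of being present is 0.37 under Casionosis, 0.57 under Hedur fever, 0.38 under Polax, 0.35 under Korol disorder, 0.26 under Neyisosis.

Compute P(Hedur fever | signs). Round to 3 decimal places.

0.033

By Bayes' rule with conditional independence, the unnormalized weight for each hypothesis is prior × ∏ likelihoods:
  Casionosis: 0.34 × 0.91 × 0.21 × 0.52 × 0.37 = 0.012501
  Hedur fever: 0.05 × 0.34 × 0.27 × 0.63 × 0.57 = 0.0016483
  Polax: 0.25 × 0.70 × 0.59 × 0.73 × 0.38 = 0.028642
  Korol disorder: 0.29 × 0.83 × 0.12 × 0.56 × 0.35 = 0.0056613
  Neyisosis: 0.07 × 0.14 × 0.70 × 0.90 × 0.26 = 0.0016052
Normalizing constant Z = 0.012501 + 0.0016483 + 0.028642 + 0.0056613 + 0.0016052 = 0.050057.
P(Hedur fever | evidence) = 0.0016483 / 0.050057 ≈ 0.033.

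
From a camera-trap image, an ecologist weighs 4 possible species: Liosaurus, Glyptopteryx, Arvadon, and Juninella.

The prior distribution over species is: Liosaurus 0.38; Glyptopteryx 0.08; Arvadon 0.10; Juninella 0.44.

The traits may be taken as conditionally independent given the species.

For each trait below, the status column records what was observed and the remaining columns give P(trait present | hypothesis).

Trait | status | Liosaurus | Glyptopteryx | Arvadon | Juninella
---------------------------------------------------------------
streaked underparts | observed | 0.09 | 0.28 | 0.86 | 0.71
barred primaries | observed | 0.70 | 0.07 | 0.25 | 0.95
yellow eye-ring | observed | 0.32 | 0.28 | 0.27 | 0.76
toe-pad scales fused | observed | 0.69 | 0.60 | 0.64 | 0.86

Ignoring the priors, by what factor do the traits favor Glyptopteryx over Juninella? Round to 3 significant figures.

0.00747

Take the product of per-trait likelihoods under each hypothesis, then divide.
  Glyptopteryx: 0.28 × 0.07 × 0.28 × 0.60 = 0.0032928
  Juninella: 0.71 × 0.95 × 0.76 × 0.86 = 0.44085
Bayes factor = 0.0032928 / 0.44085 ≈ 0.00747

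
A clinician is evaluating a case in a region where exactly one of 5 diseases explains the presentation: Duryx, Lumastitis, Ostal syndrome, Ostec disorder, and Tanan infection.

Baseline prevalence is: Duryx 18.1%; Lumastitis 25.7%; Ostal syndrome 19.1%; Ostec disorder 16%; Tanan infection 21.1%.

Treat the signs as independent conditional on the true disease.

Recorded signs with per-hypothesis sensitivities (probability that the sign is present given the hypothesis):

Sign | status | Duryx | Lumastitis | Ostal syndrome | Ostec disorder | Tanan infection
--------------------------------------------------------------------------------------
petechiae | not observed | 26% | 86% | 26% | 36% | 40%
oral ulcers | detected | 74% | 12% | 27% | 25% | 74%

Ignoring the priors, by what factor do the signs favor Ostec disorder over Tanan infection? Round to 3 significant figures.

Take the product of per-sign likelihoods under each hypothesis (using 1 − P(present | H) for each absent sign), then divide.
  Ostec disorder: (1 − 0.36) × 0.25 = 0.16
  Tanan infection: (1 − 0.40) × 0.74 = 0.444
Bayes factor = 0.16 / 0.444 ≈ 0.360

0.360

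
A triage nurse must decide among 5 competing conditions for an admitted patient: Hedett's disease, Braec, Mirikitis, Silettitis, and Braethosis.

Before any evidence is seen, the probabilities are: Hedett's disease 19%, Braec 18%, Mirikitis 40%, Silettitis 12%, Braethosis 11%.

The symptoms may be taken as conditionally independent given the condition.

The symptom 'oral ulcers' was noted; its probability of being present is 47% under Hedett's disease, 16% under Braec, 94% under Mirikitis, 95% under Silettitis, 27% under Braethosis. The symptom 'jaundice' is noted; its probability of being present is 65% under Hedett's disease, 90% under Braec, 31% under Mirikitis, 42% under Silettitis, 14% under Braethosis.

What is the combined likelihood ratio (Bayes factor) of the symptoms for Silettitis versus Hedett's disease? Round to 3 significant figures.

1.31

Joint likelihood of the symptom pattern under each hypothesis:
  Silettitis: 0.95 × 0.42 = 0.399
  Hedett's disease: 0.47 × 0.65 = 0.3055
Bayes factor = 0.399 / 0.3055 ≈ 1.31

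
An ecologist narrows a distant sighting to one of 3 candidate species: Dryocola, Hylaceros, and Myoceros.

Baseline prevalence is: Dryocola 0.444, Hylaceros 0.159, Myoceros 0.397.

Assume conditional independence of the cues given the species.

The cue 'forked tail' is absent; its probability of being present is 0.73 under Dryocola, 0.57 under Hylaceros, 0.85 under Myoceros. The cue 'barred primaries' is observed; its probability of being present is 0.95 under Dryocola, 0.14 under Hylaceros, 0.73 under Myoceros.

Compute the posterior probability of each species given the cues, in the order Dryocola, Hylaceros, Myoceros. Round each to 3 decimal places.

By Bayes' rule with conditional independence, the unnormalized weight for each hypothesis is prior × ∏ likelihoods (using 1 − P(present | H) for each absent cue):
  Dryocola: 0.444 × (1 − 0.73) × 0.95 = 0.11389
  Hylaceros: 0.159 × (1 − 0.57) × 0.14 = 0.0095718
  Myoceros: 0.397 × (1 − 0.85) × 0.73 = 0.043472
Marginal likelihood of the evidence = 0.16693.
P(Dryocola | evidence) = 0.11389 / 0.16693 ≈ 0.682
P(Hylaceros | evidence) = 0.0095718 / 0.16693 ≈ 0.057
P(Myoceros | evidence) = 0.043472 / 0.16693 ≈ 0.260

0.682, 0.057, 0.260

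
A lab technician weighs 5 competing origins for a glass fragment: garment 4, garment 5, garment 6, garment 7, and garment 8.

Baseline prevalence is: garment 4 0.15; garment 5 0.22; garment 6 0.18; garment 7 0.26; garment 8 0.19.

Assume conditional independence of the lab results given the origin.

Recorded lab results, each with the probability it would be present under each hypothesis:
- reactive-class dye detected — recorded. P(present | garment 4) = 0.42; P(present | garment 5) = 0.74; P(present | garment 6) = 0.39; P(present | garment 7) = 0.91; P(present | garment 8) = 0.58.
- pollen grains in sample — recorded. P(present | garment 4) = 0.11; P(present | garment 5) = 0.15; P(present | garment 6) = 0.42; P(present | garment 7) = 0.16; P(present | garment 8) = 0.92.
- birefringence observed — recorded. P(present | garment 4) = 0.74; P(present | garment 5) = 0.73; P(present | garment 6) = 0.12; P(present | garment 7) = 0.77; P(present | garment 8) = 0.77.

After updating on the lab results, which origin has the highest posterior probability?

garment 8

By Bayes' rule with conditional independence, the unnormalized weight for each hypothesis is prior × ∏ likelihoods:
  garment 4: 0.15 × 0.42 × 0.11 × 0.74 = 0.0051282
  garment 5: 0.22 × 0.74 × 0.15 × 0.73 = 0.017827
  garment 6: 0.18 × 0.39 × 0.42 × 0.12 = 0.0035381
  garment 7: 0.26 × 0.91 × 0.16 × 0.77 = 0.029149
  garment 8: 0.19 × 0.58 × 0.92 × 0.77 = 0.078066
Normalizing constant Z = 0.0051282 + 0.017827 + 0.0035381 + 0.029149 + 0.078066 = 0.13371.
P(garment 4 | evidence) ≈ 0.0051282 / 0.13371 ≈ 0.038
P(garment 5 | evidence) ≈ 0.017827 / 0.13371 ≈ 0.133
P(garment 6 | evidence) ≈ 0.0035381 / 0.13371 ≈ 0.026
P(garment 7 | evidence) ≈ 0.029149 / 0.13371 ≈ 0.218
P(garment 8 | evidence) ≈ 0.078066 / 0.13371 ≈ 0.584
The largest is 0.584, so garment 8 is most probable.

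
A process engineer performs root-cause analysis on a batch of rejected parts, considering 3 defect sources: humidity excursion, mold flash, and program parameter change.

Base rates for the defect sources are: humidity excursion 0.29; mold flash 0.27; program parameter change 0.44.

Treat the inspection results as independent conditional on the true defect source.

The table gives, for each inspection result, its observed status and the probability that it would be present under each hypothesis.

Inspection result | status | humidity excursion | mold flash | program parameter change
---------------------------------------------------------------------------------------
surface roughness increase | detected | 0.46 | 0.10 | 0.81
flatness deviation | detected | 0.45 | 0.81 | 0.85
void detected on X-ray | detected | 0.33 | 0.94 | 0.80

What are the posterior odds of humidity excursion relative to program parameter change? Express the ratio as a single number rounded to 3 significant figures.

Posterior odds equal prior odds times the likelihood ratio; only the two competing hypotheses matter.
  humidity excursion: 0.29 × 0.46 × 0.45 × 0.33 = 0.01981
  program parameter change: 0.44 × 0.81 × 0.85 × 0.80 = 0.24235
Posterior odds = 0.01981 / 0.24235 ≈ 0.0817.

0.0817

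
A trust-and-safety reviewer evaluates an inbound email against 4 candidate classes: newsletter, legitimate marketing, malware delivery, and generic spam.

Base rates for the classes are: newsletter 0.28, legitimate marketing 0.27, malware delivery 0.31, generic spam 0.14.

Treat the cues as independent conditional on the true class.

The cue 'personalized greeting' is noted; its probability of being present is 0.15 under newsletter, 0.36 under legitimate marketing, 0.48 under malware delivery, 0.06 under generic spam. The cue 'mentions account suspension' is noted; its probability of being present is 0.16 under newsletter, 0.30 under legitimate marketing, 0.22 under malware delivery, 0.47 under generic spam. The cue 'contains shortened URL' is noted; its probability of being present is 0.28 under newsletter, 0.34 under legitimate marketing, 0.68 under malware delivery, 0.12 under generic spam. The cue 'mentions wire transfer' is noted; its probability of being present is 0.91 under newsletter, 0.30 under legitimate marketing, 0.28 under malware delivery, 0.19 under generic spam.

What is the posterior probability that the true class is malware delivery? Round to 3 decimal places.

Multiply each prior by the joint likelihood of the cue pattern:
  newsletter: 0.28 × 0.15 × 0.16 × 0.28 × 0.91 = 0.0017123
  legitimate marketing: 0.27 × 0.36 × 0.30 × 0.34 × 0.30 = 0.0029743
  malware delivery: 0.31 × 0.48 × 0.22 × 0.68 × 0.28 = 0.0062329
  generic spam: 0.14 × 0.06 × 0.47 × 0.12 × 0.19 = 9.0014e-05
The unnormalized weights sum to 0.01101.
P(malware delivery | evidence) = 0.0062329 / 0.01101 ≈ 0.566.

0.566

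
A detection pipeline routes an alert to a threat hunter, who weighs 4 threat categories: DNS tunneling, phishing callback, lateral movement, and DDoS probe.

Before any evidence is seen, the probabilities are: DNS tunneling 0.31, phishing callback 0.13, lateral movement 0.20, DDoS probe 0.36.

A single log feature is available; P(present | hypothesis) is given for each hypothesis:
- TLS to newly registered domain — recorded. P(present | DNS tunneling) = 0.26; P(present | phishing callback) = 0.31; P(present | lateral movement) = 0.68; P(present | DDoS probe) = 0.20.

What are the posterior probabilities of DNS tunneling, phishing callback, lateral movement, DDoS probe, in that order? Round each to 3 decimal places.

Multiply each prior by the likelihood of the log feature:
  DNS tunneling: 0.31 × 0.26 = 0.0806
  phishing callback: 0.13 × 0.31 = 0.0403
  lateral movement: 0.20 × 0.68 = 0.136
  DDoS probe: 0.36 × 0.20 = 0.072
Normalizing constant Z = 0.0806 + 0.0403 + 0.136 + 0.072 = 0.3289.
P(DNS tunneling | evidence) = 0.0806 / 0.3289 ≈ 0.245
P(phishing callback | evidence) = 0.0403 / 0.3289 ≈ 0.123
P(lateral movement | evidence) = 0.136 / 0.3289 ≈ 0.413
P(DDoS probe | evidence) = 0.072 / 0.3289 ≈ 0.219

0.245, 0.123, 0.413, 0.219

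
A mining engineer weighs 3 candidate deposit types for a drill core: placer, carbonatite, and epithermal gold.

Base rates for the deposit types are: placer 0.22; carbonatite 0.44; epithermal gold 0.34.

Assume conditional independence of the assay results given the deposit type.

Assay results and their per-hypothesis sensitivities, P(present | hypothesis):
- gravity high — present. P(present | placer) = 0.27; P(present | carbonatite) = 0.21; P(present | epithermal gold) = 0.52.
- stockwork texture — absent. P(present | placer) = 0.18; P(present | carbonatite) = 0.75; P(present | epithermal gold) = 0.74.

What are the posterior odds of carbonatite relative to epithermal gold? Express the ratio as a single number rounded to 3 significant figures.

0.503

Unnormalized posterior weight (prior times the assay result likelihoods) for each of the two hypotheses (using 1 − P(present | H) for each absent assay result):
  carbonatite: 0.44 × 0.21 × (1 − 0.75) = 0.0231
  epithermal gold: 0.34 × 0.52 × (1 − 0.74) = 0.045968
Posterior odds = 0.0231 / 0.045968 ≈ 0.503.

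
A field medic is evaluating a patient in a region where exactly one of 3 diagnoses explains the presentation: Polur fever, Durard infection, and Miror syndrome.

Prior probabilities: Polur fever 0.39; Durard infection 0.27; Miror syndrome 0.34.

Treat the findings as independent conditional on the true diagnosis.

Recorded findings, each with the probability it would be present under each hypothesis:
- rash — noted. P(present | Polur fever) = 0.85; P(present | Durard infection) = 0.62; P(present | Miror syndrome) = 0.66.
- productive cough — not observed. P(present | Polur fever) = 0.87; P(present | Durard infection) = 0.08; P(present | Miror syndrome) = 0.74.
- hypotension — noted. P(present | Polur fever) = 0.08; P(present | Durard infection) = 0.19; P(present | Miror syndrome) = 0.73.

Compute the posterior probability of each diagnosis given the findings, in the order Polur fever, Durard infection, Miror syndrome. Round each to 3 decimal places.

Multiply each prior by the joint likelihood of the evidence pattern (using 1 − P(present | H) for each absent finding):
  Polur fever: 0.39 × 0.85 × (1 − 0.87) × 0.08 = 0.0034476
  Durard infection: 0.27 × 0.62 × (1 − 0.08) × 0.19 = 0.029262
  Miror syndrome: 0.34 × 0.66 × (1 − 0.74) × 0.73 = 0.042591
Marginal likelihood of the evidence = 0.0753.
P(Polur fever | evidence) = 0.0034476 / 0.0753 ≈ 0.046
P(Durard infection | evidence) = 0.029262 / 0.0753 ≈ 0.389
P(Miror syndrome | evidence) = 0.042591 / 0.0753 ≈ 0.566

0.046, 0.389, 0.566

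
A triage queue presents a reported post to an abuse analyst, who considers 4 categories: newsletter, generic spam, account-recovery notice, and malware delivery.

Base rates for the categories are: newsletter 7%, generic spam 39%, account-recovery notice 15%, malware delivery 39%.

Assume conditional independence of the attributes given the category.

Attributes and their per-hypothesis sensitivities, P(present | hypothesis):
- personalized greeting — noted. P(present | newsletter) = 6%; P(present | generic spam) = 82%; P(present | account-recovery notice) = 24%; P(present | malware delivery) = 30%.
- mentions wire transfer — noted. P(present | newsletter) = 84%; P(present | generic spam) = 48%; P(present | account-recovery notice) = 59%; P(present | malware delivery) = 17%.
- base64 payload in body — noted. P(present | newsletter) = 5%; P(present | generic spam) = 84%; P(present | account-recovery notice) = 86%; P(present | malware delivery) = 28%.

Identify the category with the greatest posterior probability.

Multiply each prior by the joint likelihood of the attribute pattern:
  newsletter: 0.07 × 0.06 × 0.84 × 0.05 = 0.0001764
  generic spam: 0.39 × 0.82 × 0.48 × 0.84 = 0.12894
  account-recovery notice: 0.15 × 0.24 × 0.59 × 0.86 = 0.018266
  malware delivery: 0.39 × 0.30 × 0.17 × 0.28 = 0.0055692
The unnormalized weights sum to 0.15296.
P(newsletter | evidence) ≈ 0.0001764 / 0.15296 ≈ 0.001
P(generic spam | evidence) ≈ 0.12894 / 0.15296 ≈ 0.843
P(account-recovery notice | evidence) ≈ 0.018266 / 0.15296 ≈ 0.119
P(malware delivery | evidence) ≈ 0.0055692 / 0.15296 ≈ 0.036
The largest is 0.843, so generic spam is most probable.

generic spam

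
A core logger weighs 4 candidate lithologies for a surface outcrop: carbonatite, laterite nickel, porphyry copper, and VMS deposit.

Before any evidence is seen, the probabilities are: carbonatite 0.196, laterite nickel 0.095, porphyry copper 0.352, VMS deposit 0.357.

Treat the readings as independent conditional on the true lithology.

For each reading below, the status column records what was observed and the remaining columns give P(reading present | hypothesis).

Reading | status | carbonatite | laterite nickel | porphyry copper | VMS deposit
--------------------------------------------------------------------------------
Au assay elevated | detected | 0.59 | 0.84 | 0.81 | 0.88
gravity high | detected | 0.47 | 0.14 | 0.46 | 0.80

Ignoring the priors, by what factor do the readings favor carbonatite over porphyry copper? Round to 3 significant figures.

0.744

Joint likelihood of the reading pattern under each hypothesis:
  carbonatite: 0.59 × 0.47 = 0.2773
  porphyry copper: 0.81 × 0.46 = 0.3726
Bayes factor = 0.2773 / 0.3726 ≈ 0.744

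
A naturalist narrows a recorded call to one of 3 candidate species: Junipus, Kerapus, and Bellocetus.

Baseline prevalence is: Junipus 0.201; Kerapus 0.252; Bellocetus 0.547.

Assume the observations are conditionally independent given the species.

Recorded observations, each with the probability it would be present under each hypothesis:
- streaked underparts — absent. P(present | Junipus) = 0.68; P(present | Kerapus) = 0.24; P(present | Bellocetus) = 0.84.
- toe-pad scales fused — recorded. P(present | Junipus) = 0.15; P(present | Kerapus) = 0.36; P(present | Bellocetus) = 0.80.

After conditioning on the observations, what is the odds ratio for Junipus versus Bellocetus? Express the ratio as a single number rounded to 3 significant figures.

0.138

The normalizing constant cancels in an odds ratio, so compute prior × likelihood for the two hypotheses only (using 1 − P(present | H) for each absent observation):
  Junipus: 0.201 × (1 − 0.68) × 0.15 = 0.009648
  Bellocetus: 0.547 × (1 − 0.84) × 0.80 = 0.070016
Posterior odds = 0.009648 / 0.070016 ≈ 0.138.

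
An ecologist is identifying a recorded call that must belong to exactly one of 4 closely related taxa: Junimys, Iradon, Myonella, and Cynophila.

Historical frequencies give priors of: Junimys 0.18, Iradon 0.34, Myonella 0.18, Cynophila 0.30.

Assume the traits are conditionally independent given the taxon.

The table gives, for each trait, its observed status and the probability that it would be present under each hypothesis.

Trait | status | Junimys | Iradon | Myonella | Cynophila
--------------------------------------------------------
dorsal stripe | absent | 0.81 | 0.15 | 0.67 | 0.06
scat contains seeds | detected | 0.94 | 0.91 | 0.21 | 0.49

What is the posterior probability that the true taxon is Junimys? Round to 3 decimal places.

0.072

For each hypothesis, the unnormalized posterior weight is prior × product of the trait likelihoods (using 1 − P(present | H) for each absent trait):
  Junimys: 0.18 × (1 − 0.81) × 0.94 = 0.032148
  Iradon: 0.34 × (1 − 0.15) × 0.91 = 0.26299
  Myonella: 0.18 × (1 − 0.67) × 0.21 = 0.012474
  Cynophila: 0.30 × (1 − 0.06) × 0.49 = 0.13818
Marginal likelihood of the evidence = 0.44579.
P(Junimys | evidence) = 0.032148 / 0.44579 ≈ 0.072.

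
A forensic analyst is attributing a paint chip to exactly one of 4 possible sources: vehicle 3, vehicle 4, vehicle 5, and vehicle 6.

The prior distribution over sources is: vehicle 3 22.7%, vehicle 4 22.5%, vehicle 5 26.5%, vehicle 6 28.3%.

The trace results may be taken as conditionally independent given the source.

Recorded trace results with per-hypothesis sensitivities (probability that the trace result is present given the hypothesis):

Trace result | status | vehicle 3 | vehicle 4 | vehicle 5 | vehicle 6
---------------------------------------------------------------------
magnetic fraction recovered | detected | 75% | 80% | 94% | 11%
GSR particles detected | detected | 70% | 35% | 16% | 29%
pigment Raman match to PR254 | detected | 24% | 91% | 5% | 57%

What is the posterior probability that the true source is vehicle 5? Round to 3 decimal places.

Multiply each prior by the joint likelihood of the trace result pattern:
  vehicle 3: 0.227 × 0.75 × 0.70 × 0.24 = 0.028602
  vehicle 4: 0.225 × 0.80 × 0.35 × 0.91 = 0.05733
  vehicle 5: 0.265 × 0.94 × 0.16 × 0.05 = 0.0019928
  vehicle 6: 0.283 × 0.11 × 0.29 × 0.57 = 0.0051458
Normalizing constant Z = 0.028602 + 0.05733 + 0.0019928 + 0.0051458 = 0.093071.
P(vehicle 5 | evidence) = 0.0019928 / 0.093071 ≈ 0.021.

0.021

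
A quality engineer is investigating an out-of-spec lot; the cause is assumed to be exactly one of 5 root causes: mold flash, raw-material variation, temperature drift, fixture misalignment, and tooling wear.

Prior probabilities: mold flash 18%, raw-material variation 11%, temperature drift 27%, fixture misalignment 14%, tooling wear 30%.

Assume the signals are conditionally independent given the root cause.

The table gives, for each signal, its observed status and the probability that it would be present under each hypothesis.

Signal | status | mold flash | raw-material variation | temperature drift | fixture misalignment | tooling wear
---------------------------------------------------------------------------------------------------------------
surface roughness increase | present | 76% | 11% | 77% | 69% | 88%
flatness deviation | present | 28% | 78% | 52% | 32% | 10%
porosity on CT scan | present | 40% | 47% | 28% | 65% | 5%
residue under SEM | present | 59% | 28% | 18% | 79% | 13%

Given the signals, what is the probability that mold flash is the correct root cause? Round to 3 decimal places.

0.284

Multiply each prior by the joint likelihood of the signal pattern:
  mold flash: 0.18 × 0.76 × 0.28 × 0.40 × 0.59 = 0.0090397
  raw-material variation: 0.11 × 0.11 × 0.78 × 0.47 × 0.28 = 0.001242
  temperature drift: 0.27 × 0.77 × 0.52 × 0.28 × 0.18 = 0.0054486
  fixture misalignment: 0.14 × 0.69 × 0.32 × 0.65 × 0.79 = 0.015873
  tooling wear: 0.30 × 0.88 × 0.10 × 0.05 × 0.13 = 0.0001716
Normalizing constant Z = 0.0090397 + 0.001242 + 0.0054486 + 0.015873 + 0.0001716 = 0.031775.
P(mold flash | evidence) = 0.0090397 / 0.031775 ≈ 0.284.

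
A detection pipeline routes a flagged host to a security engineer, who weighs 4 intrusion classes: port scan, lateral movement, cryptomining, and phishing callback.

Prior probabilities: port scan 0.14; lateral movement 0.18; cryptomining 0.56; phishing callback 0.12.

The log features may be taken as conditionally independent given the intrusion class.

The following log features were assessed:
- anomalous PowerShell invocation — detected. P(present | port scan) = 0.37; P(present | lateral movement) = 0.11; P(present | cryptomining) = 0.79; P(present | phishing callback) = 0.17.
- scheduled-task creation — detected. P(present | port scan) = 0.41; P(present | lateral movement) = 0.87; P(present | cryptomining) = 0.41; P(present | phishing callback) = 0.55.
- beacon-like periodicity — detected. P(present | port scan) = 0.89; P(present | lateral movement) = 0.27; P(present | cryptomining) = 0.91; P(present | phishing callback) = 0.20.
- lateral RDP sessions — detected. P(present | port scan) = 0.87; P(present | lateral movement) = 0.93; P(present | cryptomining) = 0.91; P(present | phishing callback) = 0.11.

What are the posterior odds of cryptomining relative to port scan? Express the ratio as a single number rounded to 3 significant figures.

Unnormalized posterior weight (prior times the log feature likelihoods) for each of the two hypotheses:
  cryptomining: 0.56 × 0.79 × 0.41 × 0.91 × 0.91 = 0.1502
  port scan: 0.14 × 0.37 × 0.41 × 0.89 × 0.87 = 0.016445
Posterior odds = 0.1502 / 0.016445 ≈ 9.13.

9.13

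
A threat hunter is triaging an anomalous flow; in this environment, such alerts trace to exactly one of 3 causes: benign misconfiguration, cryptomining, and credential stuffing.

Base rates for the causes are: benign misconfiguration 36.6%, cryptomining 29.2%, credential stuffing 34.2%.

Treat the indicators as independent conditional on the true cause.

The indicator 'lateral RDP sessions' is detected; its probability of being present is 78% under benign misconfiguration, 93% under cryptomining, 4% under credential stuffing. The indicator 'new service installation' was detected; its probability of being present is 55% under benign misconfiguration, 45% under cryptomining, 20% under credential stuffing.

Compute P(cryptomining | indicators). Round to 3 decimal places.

0.433

Multiply each prior by the joint likelihood of the indicator pattern:
  benign misconfiguration: 0.366 × 0.78 × 0.55 = 0.15701
  cryptomining: 0.292 × 0.93 × 0.45 = 0.1222
  credential stuffing: 0.342 × 0.04 × 0.20 = 0.002736
The unnormalized weights sum to 0.28195.
P(cryptomining | evidence) = 0.1222 / 0.28195 ≈ 0.433.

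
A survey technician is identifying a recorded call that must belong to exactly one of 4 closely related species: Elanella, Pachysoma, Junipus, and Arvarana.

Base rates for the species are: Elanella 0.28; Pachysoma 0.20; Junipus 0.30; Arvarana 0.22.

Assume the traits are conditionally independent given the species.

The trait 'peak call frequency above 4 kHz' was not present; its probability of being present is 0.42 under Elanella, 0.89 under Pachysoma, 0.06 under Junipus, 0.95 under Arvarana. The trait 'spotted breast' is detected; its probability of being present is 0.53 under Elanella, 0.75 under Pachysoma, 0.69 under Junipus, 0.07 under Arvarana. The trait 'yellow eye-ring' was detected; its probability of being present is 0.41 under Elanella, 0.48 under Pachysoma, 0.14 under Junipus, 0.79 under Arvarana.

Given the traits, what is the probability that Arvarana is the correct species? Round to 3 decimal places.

Multiply each prior by the joint likelihood of the trait pattern (using 1 − P(present | H) for each absent trait):
  Elanella: 0.28 × (1 − 0.42) × 0.53 × 0.41 = 0.03529
  Pachysoma: 0.20 × (1 − 0.89) × 0.75 × 0.48 = 0.00792
  Junipus: 0.30 × (1 − 0.06) × 0.69 × 0.14 = 0.027241
  Arvarana: 0.22 × (1 − 0.95) × 0.07 × 0.79 = 0.0006083
Normalizing constant Z = 0.03529 + 0.00792 + 0.027241 + 0.0006083 = 0.071059.
P(Arvarana | evidence) = 0.0006083 / 0.071059 ≈ 0.009.

0.009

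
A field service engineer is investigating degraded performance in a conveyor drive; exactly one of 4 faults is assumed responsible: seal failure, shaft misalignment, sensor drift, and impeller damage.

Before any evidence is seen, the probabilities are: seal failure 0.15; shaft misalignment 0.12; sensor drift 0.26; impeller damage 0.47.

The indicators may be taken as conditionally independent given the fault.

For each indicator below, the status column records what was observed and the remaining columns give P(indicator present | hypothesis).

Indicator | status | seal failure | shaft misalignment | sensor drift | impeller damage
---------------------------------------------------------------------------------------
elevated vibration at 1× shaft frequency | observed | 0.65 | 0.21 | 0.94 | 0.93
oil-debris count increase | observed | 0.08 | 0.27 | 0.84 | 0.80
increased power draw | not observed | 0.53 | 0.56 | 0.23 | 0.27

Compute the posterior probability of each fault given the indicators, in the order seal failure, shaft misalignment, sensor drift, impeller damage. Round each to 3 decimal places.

By Bayes' rule with conditional independence, the unnormalized weight for each hypothesis is prior × ∏ likelihoods (using 1 − P(present | H) for each absent indicator):
  seal failure: 0.15 × 0.65 × 0.08 × (1 − 0.53) = 0.003666
  shaft misalignment: 0.12 × 0.21 × 0.27 × (1 − 0.56) = 0.0029938
  sensor drift: 0.26 × 0.94 × 0.84 × (1 − 0.23) = 0.15808
  impeller damage: 0.47 × 0.93 × 0.80 × (1 − 0.27) = 0.25527
Marginal likelihood of the evidence = 0.42.
P(seal failure | evidence) = 0.003666 / 0.42 ≈ 0.009
P(shaft misalignment | evidence) = 0.0029938 / 0.42 ≈ 0.007
P(sensor drift | evidence) = 0.15808 / 0.42 ≈ 0.376
P(impeller damage | evidence) = 0.25527 / 0.42 ≈ 0.608

0.009, 0.007, 0.376, 0.608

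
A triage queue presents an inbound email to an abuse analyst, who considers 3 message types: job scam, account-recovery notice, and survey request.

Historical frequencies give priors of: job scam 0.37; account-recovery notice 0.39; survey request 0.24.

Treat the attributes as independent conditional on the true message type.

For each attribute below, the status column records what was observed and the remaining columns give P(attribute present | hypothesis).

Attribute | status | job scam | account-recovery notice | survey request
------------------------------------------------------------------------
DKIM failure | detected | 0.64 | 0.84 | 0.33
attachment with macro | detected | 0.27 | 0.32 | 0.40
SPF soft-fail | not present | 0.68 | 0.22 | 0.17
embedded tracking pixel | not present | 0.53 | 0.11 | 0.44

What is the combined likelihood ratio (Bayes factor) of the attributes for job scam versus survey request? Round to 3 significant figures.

0.424

Joint likelihood of the attribute pattern under each hypothesis (using 1 − P(present | H) for each absent attribute):
  job scam: 0.64 × 0.27 × (1 − 0.68) × (1 − 0.53) = 0.025989
  survey request: 0.33 × 0.40 × (1 − 0.17) × (1 − 0.44) = 0.061354
Bayes factor = 0.025989 / 0.061354 ≈ 0.424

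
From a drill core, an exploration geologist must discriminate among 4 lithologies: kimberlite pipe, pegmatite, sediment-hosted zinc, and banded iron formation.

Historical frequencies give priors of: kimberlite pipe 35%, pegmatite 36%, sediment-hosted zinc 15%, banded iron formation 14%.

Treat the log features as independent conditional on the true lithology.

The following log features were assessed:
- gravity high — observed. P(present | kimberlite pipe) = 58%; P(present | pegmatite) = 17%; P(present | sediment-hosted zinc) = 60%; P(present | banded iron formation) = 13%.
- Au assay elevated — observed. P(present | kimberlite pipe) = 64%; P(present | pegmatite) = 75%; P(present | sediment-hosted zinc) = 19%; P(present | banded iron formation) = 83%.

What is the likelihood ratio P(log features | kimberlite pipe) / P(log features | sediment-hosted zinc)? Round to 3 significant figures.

3.26

The Bayes factor is the ratio of the joint likelihoods of the log feature pattern under the two hypotheses.
  kimberlite pipe: 0.58 × 0.64 = 0.3712
  sediment-hosted zinc: 0.60 × 0.19 = 0.114
Bayes factor = 0.3712 / 0.114 ≈ 3.26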